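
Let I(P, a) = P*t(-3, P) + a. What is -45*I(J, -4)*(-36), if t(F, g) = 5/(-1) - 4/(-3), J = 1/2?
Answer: -9450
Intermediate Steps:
J = ½ ≈ 0.50000
t(F, g) = -11/3 (t(F, g) = 5*(-1) - 4*(-⅓) = -5 + 4/3 = -11/3)
I(P, a) = a - 11*P/3 (I(P, a) = P*(-11/3) + a = -11*P/3 + a = a - 11*P/3)
-45*I(J, -4)*(-36) = -45*(-4 - 11/3*½)*(-36) = -45*(-4 - 11/6)*(-36) = -45*(-35/6)*(-36) = (525/2)*(-36) = -9450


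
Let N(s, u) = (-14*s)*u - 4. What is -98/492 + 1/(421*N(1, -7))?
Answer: -484720/2433801 ≈ -0.19916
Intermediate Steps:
N(s, u) = -4 - 14*s*u (N(s, u) = -14*s*u - 4 = -4 - 14*s*u)
-98/492 + 1/(421*N(1, -7)) = -98/492 + 1/(421*(-4 - 14*1*(-7))) = -98*1/492 + 1/(421*(-4 + 98)) = -49/246 + (1/421)/94 = -49/246 + (1/421)*(1/94) = -49/246 + 1/39574 = -484720/2433801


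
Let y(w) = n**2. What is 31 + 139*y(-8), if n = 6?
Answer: 5035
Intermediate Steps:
y(w) = 36 (y(w) = 6**2 = 36)
31 + 139*y(-8) = 31 + 139*36 = 31 + 5004 = 5035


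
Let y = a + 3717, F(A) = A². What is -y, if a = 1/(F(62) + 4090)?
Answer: -29490679/7934 ≈ -3717.0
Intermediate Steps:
a = 1/7934 (a = 1/(62² + 4090) = 1/(3844 + 4090) = 1/7934 ≈ 0.00012604)
y = 29490679/7934 (y = 1/7934 + 3717 = 29490679/7934 ≈ 3717.0)
-y = -1*29490679/7934 = -29490679/7934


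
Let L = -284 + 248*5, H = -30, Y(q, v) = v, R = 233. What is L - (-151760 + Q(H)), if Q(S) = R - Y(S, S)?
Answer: 152453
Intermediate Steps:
L = 956 (L = -284 + 1240 = 956)
Q(S) = 233 - S
L - (-151760 + Q(H)) = 956 - (-151760 + (233 - 1*(-30))) = 956 - (-151760 + (233 + 30)) = 956 - (-151760 + 263) = 956 - 1*(-151497) = 956 + 151497 = 152453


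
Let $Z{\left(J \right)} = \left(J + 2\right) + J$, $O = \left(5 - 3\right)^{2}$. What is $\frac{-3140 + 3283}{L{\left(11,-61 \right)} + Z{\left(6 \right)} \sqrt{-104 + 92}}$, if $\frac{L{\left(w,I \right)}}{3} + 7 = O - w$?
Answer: $- \frac{143}{98} - \frac{143 i \sqrt{3}}{147} \approx -1.4592 - 1.6849 i$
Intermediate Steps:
$O = 4$ ($O = 2^{2} = 4$)
$Z{\left(J \right)} = 2 + 2 J$ ($Z{\left(J \right)} = \left(2 + J\right) + J = 2 + 2 J$)
$L{\left(w,I \right)} = -9 - 3 w$ ($L{\left(w,I \right)} = -21 + 3 \left(4 - w\right) = -21 - \left(-12 + 3 w\right) = -9 - 3 w$)
$\frac{-3140 + 3283}{L{\left(11,-61 \right)} + Z{\left(6 \right)} \sqrt{-104 + 92}} = \frac{-3140 + 3283}{\left(-9 - 33\right) + \left(2 + 2 \cdot 6\right) \sqrt{-104 + 92}} = \frac{143}{\left(-9 - 33\right) + \left(2 + 12\right) \sqrt{-12}} = \frac{143}{-42 + 14 \cdot 2 i \sqrt{3}} = \frac{143}{-42 + 28 i \sqrt{3}}$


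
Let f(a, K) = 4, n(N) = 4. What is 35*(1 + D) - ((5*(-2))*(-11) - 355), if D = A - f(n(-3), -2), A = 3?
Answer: 245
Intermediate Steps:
D = -1 (D = 3 - 1*4 = 3 - 4 = -1)
35*(1 + D) - ((5*(-2))*(-11) - 355) = 35*(1 - 1) - ((5*(-2))*(-11) - 355) = 35*0 - (-10*(-11) - 355) = 0 - (110 - 355) = 0 - 1*(-245) = 0 + 245 = 245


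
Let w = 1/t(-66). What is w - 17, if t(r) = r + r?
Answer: -2245/132 ≈ -17.008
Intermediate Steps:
t(r) = 2*r
w = -1/132 (w = 1/(2*(-66)) = 1/(-132) = -1/132 ≈ -0.0075758)
w - 17 = -1/132 - 17 = -2245/132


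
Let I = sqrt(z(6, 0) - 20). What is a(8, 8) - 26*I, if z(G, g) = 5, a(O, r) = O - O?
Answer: -26*I*sqrt(15) ≈ -100.7*I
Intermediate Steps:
a(O, r) = 0
I = I*sqrt(15) (I = sqrt(5 - 20) = sqrt(-15) = I*sqrt(15) ≈ 3.873*I)
a(8, 8) - 26*I = 0 - 26*I*sqrt(15) = -26*I*sqrt(15)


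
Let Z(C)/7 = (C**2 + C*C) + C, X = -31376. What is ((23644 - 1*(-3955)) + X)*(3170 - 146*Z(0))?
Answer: -11973090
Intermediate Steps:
Z(C) = 7*C + 14*C**2 (Z(C) = 7*((C**2 + C*C) + C) = 7*((C**2 + C**2) + C) = 7*(2*C**2 + C) = 7*(C + 2*C**2) = 7*C + 14*C**2)
((23644 - 1*(-3955)) + X)*(3170 - 146*Z(0)) = ((23644 - 1*(-3955)) - 31376)*(3170 - 1022*0*(1 + 2*0)) = ((23644 + 3955) - 31376)*(3170 - 1022*0*(1 + 0)) = (27599 - 31376)*(3170 - 1022*0) = -3777*(3170 - 146*0) = -3777*(3170 + 0) = -3777*3170 = -11973090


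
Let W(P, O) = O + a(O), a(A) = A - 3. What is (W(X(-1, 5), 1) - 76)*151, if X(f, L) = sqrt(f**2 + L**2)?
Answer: -11627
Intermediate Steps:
a(A) = -3 + A
X(f, L) = sqrt(L**2 + f**2)
W(P, O) = -3 + 2*O (W(P, O) = O + (-3 + O) = -3 + 2*O)
(W(X(-1, 5), 1) - 76)*151 = ((-3 + 2*1) - 76)*151 = ((-3 + 2) - 76)*151 = (-1 - 76)*151 = -77*151 = -11627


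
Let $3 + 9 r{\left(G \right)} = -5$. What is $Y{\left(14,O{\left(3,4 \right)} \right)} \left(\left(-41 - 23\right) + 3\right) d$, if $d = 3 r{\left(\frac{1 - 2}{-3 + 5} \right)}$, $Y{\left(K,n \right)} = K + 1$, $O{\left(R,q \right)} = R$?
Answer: $2440$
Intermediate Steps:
$r{\left(G \right)} = - \frac{8}{9}$ ($r{\left(G \right)} = - \frac{1}{3} + \frac{1}{9} \left(-5\right) = - \frac{1}{3} - \frac{5}{9} = - \frac{8}{9}$)
$Y{\left(K,n \right)} = 1 + K$
$d = - \frac{8}{3}$ ($d = 3 \left(- \frac{8}{9}\right) = - \frac{8}{3} \approx -2.6667$)
$Y{\left(14,O{\left(3,4 \right)} \right)} \left(\left(-41 - 23\right) + 3\right) d = \left(1 + 14\right) \left(\left(-41 - 23\right) + 3\right) \left(- \frac{8}{3}\right) = 15 \left(-64 + 3\right) \left(- \frac{8}{3}\right) = 15 \left(-61\right) \left(- \frac{8}{3}\right) = \left(-915\right) \left(- \frac{8}{3}\right) = 2440$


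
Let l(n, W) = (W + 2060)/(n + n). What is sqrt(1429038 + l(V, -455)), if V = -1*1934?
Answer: sqrt(5345109305493)/1934 ≈ 1195.4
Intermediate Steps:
V = -1934
l(n, W) = (2060 + W)/(2*n) (l(n, W) = (2060 + W)/((2*n)) = (2060 + W)*(1/(2*n)) = (2060 + W)/(2*n))
sqrt(1429038 + l(V, -455)) = sqrt(1429038 + (1/2)*(2060 - 455)/(-1934)) = sqrt(1429038 + (1/2)*(-1/1934)*1605) = sqrt(1429038 - 1605/3868) = sqrt(5527517379/3868) = sqrt(5345109305493)/1934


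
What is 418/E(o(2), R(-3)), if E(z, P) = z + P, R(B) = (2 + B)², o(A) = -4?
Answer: -418/3 ≈ -139.33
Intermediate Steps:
E(z, P) = P + z
418/E(o(2), R(-3)) = 418/((2 - 3)² - 4) = 418/((-1)² - 4) = 418/(1 - 4) = 418/(-3) = 418*(-⅓) = -418/3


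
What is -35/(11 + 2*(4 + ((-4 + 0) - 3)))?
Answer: -7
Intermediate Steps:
-35/(11 + 2*(4 + ((-4 + 0) - 3))) = -35/(11 + 2*(4 + (-4 - 3))) = -35/(11 + 2*(4 - 7)) = -35/(11 + 2*(-3)) = -35/(11 - 6) = -35/5 = -35*⅕ = -7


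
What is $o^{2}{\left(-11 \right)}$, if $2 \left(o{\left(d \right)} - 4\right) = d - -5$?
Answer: $1$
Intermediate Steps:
$o{\left(d \right)} = \frac{13}{2} + \frac{d}{2}$ ($o{\left(d \right)} = 4 + \frac{d - -5}{2} = 4 + \frac{d + 5}{2} = 4 + \frac{5 + d}{2} = 4 + \left(\frac{5}{2} + \frac{d}{2}\right) = \frac{13}{2} + \frac{d}{2}$)
$o^{2}{\left(-11 \right)} = \left(\frac{13}{2} + \frac{1}{2} \left(-11\right)\right)^{2} = \left(\frac{13}{2} - \frac{11}{2}\right)^{2} = 1^{2} = 1$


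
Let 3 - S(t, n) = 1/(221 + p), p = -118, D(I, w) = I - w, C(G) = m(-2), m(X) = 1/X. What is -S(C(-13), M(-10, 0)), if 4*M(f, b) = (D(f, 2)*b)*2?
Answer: -308/103 ≈ -2.9903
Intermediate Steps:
m(X) = 1/X
C(G) = -1/2 (C(G) = 1/(-2) = -1/2)
M(f, b) = b*(-2 + f)/2 (M(f, b) = (((f - 1*2)*b)*2)/4 = (((f - 2)*b)*2)/4 = (((-2 + f)*b)*2)/4 = ((b*(-2 + f))*2)/4 = (2*b*(-2 + f))/4 = b*(-2 + f)/2)
S(t, n) = 308/103 (S(t, n) = 3 - 1/(221 - 118) = 3 - 1/103 = 308/103)
-S(C(-13), M(-10, 0)) = -1*308/103 = -308/103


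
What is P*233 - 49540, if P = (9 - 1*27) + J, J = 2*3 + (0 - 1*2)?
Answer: -52802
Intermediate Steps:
J = 4 (J = 6 + (0 - 2) = 6 - 2 = 4)
P = -14 (P = (9 - 1*27) + 4 = (9 - 27) + 4 = -18 + 4 = -14)
P*233 - 49540 = -14*233 - 49540 = -3262 - 49540 = -52802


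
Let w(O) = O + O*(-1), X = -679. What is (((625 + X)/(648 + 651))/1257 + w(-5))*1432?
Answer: -8592/181427 ≈ -0.047358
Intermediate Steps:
w(O) = 0 (w(O) = O - O = 0)
(((625 + X)/(648 + 651))/1257 + w(-5))*1432 = (((625 - 679)/(648 + 651))/1257 + 0)*1432 = (-54/1299*(1/1257) + 0)*1432 = (-54*1/1299*(1/1257) + 0)*1432 = (-18/433*1/1257 + 0)*1432 = (-6/181427 + 0)*1432 = -6/181427*1432 = -8592/181427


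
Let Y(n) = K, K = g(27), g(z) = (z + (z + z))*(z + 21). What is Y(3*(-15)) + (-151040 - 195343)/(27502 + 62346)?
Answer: 348982641/89848 ≈ 3884.1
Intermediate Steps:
g(z) = 3*z*(21 + z) (g(z) = (z + 2*z)*(21 + z) = (3*z)*(21 + z) = 3*z*(21 + z))
K = 3888 (K = 3*27*(21 + 27) = 3*27*48 = 3888)
Y(n) = 3888
Y(3*(-15)) + (-151040 - 195343)/(27502 + 62346) = 3888 + (-151040 - 195343)/(27502 + 62346) = 3888 - 346383/89848 = 348982641/89848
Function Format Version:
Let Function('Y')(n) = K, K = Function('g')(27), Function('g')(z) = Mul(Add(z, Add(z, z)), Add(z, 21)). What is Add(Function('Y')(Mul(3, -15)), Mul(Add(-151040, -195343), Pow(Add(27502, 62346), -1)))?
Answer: Rational(348982641, 89848) ≈ 3884.1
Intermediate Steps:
Function('g')(z) = Mul(3, z, Add(21, z)) (Function('g')(z) = Mul(Add(z, Mul(2, z)), Add(21, z)) = Mul(Mul(3, z), Add(21, z)) = Mul(3, z, Add(21, z)))
K = 3888 (K = Mul(3, 27, Add(21, 27)) = Mul(3, 27, 48) = 3888)
Function('Y')(n) = 3888
Add(Function('Y')(Mul(3, -15)), Mul(Add(-151040, -195343), Pow(Add(27502, 62346), -1))) = Add(3888, Mul(Add(-151040, -195343), Pow(Add(27502, 62346), -1))) = Add(3888, Mul(-346383, Pow(89848, -1))) = Add(3888, Mul(-346383, Rational(1, 89848))) = Add(3888, Rational(-346383, 89848)) = Rational(348982641, 89848)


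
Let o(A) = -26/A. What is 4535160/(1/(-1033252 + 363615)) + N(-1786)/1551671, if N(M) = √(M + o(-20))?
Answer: -3036910936920 + 3*I*√19830/15516710 ≈ -3.0369e+12 + 2.7226e-5*I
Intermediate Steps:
N(M) = √(13/10 + M) (N(M) = √(M - 26/(-20)) = √(M - 26*(-1/20)) = √(M + 13/10) = √(13/10 + M))
4535160/(1/(-1033252 + 363615)) + N(-1786)/1551671 = 4535160/(1/(-1033252 + 363615)) + (√(130 + 100*(-1786))/10)/1551671 = 4535160/(1/(-669637)) + (√(130 - 178600)/10)*(1/1551671) = 4535160/(-1/669637) + (√(-178470)/10)*(1/1551671) = 4535160*(-669637) + ((3*I*√19830)/10)*(1/1551671) = -3036910936920 + (3*I*√19830/10)*(1/1551671) = -3036910936920 + 3*I*√19830/15516710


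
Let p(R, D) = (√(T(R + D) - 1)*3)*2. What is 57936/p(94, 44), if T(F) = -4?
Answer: -9656*I*√5/5 ≈ -4318.3*I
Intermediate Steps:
p(R, D) = 6*I*√5 (p(R, D) = (√(-4 - 1)*3)*2 = (√(-5)*3)*2 = ((I*√5)*3)*2 = (3*I*√5)*2 = 6*I*√5)
57936/p(94, 44) = 57936/((6*I*√5)) = 57936*(-I*√5/30) = -9656*I*√5/5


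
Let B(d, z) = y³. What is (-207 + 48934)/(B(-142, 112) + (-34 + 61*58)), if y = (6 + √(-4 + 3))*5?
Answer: 1376732658/977179141 - 651723625*I/977179141 ≈ 1.4089 - 0.66694*I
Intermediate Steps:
y = 30 + 5*I (y = (6 + √(-1))*5 = (6 + I)*5 = 30 + 5*I ≈ 30.0 + 5.0*I)
B(d, z) = (30 + 5*I)³
(-207 + 48934)/(B(-142, 112) + (-34 + 61*58)) = (-207 + 48934)/((24750 + 13375*I) + (-34 + 61*58)) = 48727/((24750 + 13375*I) + (-34 + 3538)) = 48727/((24750 + 13375*I) + 3504) = 48727/(28254 + 13375*I) = 48727*((28254 - 13375*I)/977179141) = 48727*(28254 - 13375*I)/977179141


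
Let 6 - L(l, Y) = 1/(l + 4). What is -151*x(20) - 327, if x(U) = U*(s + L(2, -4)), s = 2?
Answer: -71951/3 ≈ -23984.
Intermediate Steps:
L(l, Y) = 6 - 1/(4 + l) (L(l, Y) = 6 - 1/(l + 4) = 6 - 1/(4 + l))
x(U) = 47*U/6 (x(U) = U*(2 + (23 + 6*2)/(4 + 2)) = U*(2 + (23 + 12)/6) = U*(2 + (⅙)*35) = U*(2 + 35/6) = U*(47/6) = 47*U/6)
-151*x(20) - 327 = -7097*20/6 - 327 = -151*470/3 - 327 = -70970/3 - 327 = -71951/3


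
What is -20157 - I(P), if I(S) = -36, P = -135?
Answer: -20121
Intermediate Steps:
-20157 - I(P) = -20157 - 1*(-36) = -20157 + 36 = -20121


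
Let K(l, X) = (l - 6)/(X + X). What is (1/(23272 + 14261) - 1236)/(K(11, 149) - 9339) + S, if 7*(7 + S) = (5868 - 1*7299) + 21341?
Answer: 2074677070590203/731184839427 ≈ 2837.4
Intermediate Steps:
K(l, X) = (-6 + l)/(2*X) (K(l, X) = (-6 + l)/((2*X)) = (-6 + l)*(1/(2*X)) = (-6 + l)/(2*X))
S = 19861/7 (S = -7 + ((5868 - 1*7299) + 21341)/7 = -7 + ((5868 - 7299) + 21341)/7 = -7 + (-1431 + 21341)/7 = -7 + (⅐)*19910 = -7 + 19910/7 = 19861/7 ≈ 2837.3)
(1/(23272 + 14261) - 1236)/(K(11, 149) - 9339) + S = (1/(23272 + 14261) - 1236)/((½)*(-6 + 11)/149 - 9339) + 19861/7 = (1/37533 - 1236)/((½)*(1/149)*5 - 9339) + 19861/7 = (1/37533 - 1236)/(5/298 - 9339) + 19861/7 = -46390787/(37533*(-2783017/298)) + 19861/7 = -46390787/37533*(-298/2783017) + 19861/7 = 13824454526/104454977061 + 19861/7 = 2074677070590203/731184839427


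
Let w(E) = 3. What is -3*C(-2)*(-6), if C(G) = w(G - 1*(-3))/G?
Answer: -27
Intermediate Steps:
C(G) = 3/G
-3*C(-2)*(-6) = -9/(-2)*(-6) = -9*(-1)/2*(-6) = -3*(-3/2)*(-6) = (9/2)*(-6) = -27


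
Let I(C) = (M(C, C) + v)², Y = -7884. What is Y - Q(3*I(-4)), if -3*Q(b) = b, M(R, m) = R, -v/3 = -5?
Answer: -7763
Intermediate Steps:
v = 15 (v = -3*(-5) = 15)
I(C) = (15 + C)² (I(C) = (C + 15)² = (15 + C)²)
Q(b) = -b/3
Y - Q(3*I(-4)) = -7884 - (-1)*3*(15 - 4)²/3 = -7884 - (-1)*3*11²/3 = -7884 - (-1)*3*121/3 = -7884 - (-1)*363/3 = -7884 - 1*(-121) = -7884 + 121 = -7763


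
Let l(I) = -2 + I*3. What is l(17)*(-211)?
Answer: -10339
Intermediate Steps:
l(I) = -2 + 3*I
l(17)*(-211) = (-2 + 3*17)*(-211) = (-2 + 51)*(-211) = 49*(-211) = -10339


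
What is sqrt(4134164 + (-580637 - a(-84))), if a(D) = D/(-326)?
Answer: sqrt(94413652017)/163 ≈ 1885.1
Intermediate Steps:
a(D) = -D/326 (a(D) = D*(-1/326) = -D/326)
sqrt(4134164 + (-580637 - a(-84))) = sqrt(4134164 + (-580637 - (-1)*(-84)/326)) = sqrt(4134164 + (-580637 - 1*42/163)) = sqrt(4134164 + (-580637 - 42/163)) = sqrt(4134164 - 94643873/163) = sqrt(579224859/163) = sqrt(94413652017)/163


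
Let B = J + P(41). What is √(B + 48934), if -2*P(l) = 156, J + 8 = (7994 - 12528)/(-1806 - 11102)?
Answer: √2034734889586/6454 ≈ 221.02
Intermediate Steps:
J = -49365/6454 (J = -8 + (7994 - 12528)/(-1806 - 11102) = -8 - 4534/(-12908) = -8 - 4534*(-1/12908) = -8 + 2267/6454 = -49365/6454 ≈ -7.6487)
P(l) = -78 (P(l) = -½*156 = -78)
B = -552777/6454 (B = -49365/6454 - 78 = -552777/6454 ≈ -85.649)
√(B + 48934) = √(-552777/6454 + 48934) = √(315267259/6454) = √2034734889586/6454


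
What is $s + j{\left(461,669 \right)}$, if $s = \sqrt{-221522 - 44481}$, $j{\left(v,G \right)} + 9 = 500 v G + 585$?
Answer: $154205076 + i \sqrt{266003} \approx 1.5421 \cdot 10^{8} + 515.75 i$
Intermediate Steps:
$j{\left(v,G \right)} = 576 + 500 G v$ ($j{\left(v,G \right)} = -9 + \left(500 v G + 585\right) = -9 + \left(500 G v + 585\right) = -9 + \left(585 + 500 G v\right) = 576 + 500 G v$)
$s = i \sqrt{266003}$ ($s = \sqrt{-266003} = i \sqrt{266003} \approx 515.75 i$)
$s + j{\left(461,669 \right)} = i \sqrt{266003} + \left(576 + 500 \cdot 669 \cdot 461\right) = i \sqrt{266003} + \left(576 + 154204500\right) = i \sqrt{266003} + 154205076 = 154205076 + i \sqrt{266003}$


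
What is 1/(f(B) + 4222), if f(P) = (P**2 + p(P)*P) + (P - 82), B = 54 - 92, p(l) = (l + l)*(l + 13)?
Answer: -1/66654 ≈ -1.5003e-5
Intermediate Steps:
p(l) = 2*l*(13 + l) (p(l) = (2*l)*(13 + l) = 2*l*(13 + l))
B = -38
f(P) = -82 + P + P**2 + 2*P**2*(13 + P) (f(P) = (P**2 + (2*P*(13 + P))*P) + (P - 82) = (P**2 + 2*P**2*(13 + P)) + (-82 + P) = -82 + P + P**2 + 2*P**2*(13 + P))
1/(f(B) + 4222) = 1/((-82 - 38 + 2*(-38)**3 + 27*(-38)**2) + 4222) = 1/((-82 - 38 + 2*(-54872) + 27*1444) + 4222) = 1/((-82 - 38 - 109744 + 38988) + 4222) = 1/(-70876 + 4222) = 1/(-66654) = -1/66654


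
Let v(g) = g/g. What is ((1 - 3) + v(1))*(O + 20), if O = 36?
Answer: -56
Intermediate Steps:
v(g) = 1
((1 - 3) + v(1))*(O + 20) = ((1 - 3) + 1)*(36 + 20) = (-2 + 1)*56 = -1*56 = -56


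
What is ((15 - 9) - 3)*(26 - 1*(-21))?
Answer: 141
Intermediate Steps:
((15 - 9) - 3)*(26 - 1*(-21)) = (6 - 3)*(26 + 21) = 3*47 = 141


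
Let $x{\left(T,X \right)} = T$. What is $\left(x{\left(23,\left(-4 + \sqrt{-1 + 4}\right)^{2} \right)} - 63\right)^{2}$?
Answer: $1600$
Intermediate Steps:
$\left(x{\left(23,\left(-4 + \sqrt{-1 + 4}\right)^{2} \right)} - 63\right)^{2} = \left(23 - 63\right)^{2} = \left(-40\right)^{2} = 1600$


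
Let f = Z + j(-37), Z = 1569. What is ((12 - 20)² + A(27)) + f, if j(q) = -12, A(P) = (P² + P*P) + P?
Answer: 3106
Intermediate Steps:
A(P) = P + 2*P² (A(P) = (P² + P²) + P = 2*P² + P = P + 2*P²)
f = 1557 (f = 1569 - 12 = 1557)
((12 - 20)² + A(27)) + f = ((12 - 20)² + 27*(1 + 2*27)) + 1557 = ((-8)² + 27*(1 + 54)) + 1557 = (64 + 27*55) + 1557 = (64 + 1485) + 1557 = 1549 + 1557 = 3106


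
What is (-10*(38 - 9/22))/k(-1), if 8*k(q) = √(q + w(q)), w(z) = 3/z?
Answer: 16540*I/11 ≈ 1503.6*I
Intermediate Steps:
k(q) = √(q + 3/q)/8
(-10*(38 - 9/22))/k(-1) = (-10*(38 - 9/22))/((√(-1 + 3/(-1))/8)) = (-10*(38 - 9*1/22))/((√(-1 + 3*(-1))/8)) = (-10*(38 - 9/22))/((√(-1 - 3)/8)) = (-10*827/22)/((√(-4)/8)) = -4135*(-4*I)/11 = -(-16540)*I/11 = 16540*I/11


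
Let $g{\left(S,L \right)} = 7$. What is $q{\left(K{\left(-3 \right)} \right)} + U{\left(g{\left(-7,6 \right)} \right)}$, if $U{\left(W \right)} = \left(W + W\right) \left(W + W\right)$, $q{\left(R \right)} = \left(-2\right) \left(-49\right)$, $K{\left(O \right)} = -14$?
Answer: $294$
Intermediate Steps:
$q{\left(R \right)} = 98$
$U{\left(W \right)} = 4 W^{2}$ ($U{\left(W \right)} = 2 W 2 W = 4 W^{2}$)
$q{\left(K{\left(-3 \right)} \right)} + U{\left(g{\left(-7,6 \right)} \right)} = 98 + 4 \cdot 7^{2} = 98 + 4 \cdot 49 = 98 + 196 = 294$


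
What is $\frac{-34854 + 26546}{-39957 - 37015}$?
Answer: $\frac{2077}{19243} \approx 0.10794$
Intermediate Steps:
$\frac{-34854 + 26546}{-39957 - 37015} = - \frac{8308}{-76972} = \left(-8308\right) \left(- \frac{1}{76972}\right) = \frac{2077}{19243}$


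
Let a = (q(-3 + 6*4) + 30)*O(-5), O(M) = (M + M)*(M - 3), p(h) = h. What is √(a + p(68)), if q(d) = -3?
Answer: 2*√557 ≈ 47.202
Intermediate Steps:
O(M) = 2*M*(-3 + M) (O(M) = (2*M)*(-3 + M) = 2*M*(-3 + M))
a = 2160 (a = (-3 + 30)*(2*(-5)*(-3 - 5)) = 27*(2*(-5)*(-8)) = 27*80 = 2160)
√(a + p(68)) = √(2160 + 68) = √2228 = 2*√557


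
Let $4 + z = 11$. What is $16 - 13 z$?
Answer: $-75$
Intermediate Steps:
$z = 7$ ($z = -4 + 11 = 7$)
$16 - 13 z = 16 - 91 = -75$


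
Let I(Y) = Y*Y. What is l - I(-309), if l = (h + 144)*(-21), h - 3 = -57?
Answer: -97371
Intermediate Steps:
h = -54 (h = 3 - 57 = -54)
I(Y) = Y²
l = -1890 (l = (-54 + 144)*(-21) = 90*(-21) = -1890)
l - I(-309) = -1890 - 1*(-309)² = -1890 - 1*95481 = -1890 - 95481 = -97371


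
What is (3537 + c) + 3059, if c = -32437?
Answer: -25841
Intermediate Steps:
(3537 + c) + 3059 = (3537 - 32437) + 3059 = -28900 + 3059 = -25841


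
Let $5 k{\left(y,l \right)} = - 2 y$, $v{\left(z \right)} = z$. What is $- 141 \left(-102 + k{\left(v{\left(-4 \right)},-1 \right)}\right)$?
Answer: $\frac{70782}{5} \approx 14156.0$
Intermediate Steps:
$k{\left(y,l \right)} = - \frac{2 y}{5}$ ($k{\left(y,l \right)} = \frac{\left(-2\right) y}{5} = - \frac{2 y}{5}$)
$- 141 \left(-102 + k{\left(v{\left(-4 \right)},-1 \right)}\right) = - 141 \left(-102 - - \frac{8}{5}\right) = - 141 \left(-102 + \frac{8}{5}\right) = \left(-141\right) \left(- \frac{502}{5}\right) = \frac{70782}{5}$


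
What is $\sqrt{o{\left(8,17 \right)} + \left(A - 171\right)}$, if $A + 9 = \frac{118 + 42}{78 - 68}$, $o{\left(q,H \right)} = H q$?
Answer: $2 i \sqrt{7} \approx 5.2915 i$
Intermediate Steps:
$A = 7$ ($A = -9 + \frac{118 + 42}{78 - 68} = -9 + \frac{160}{10} = -9 + 160 \cdot \frac{1}{10} = -9 + 16 = 7$)
$\sqrt{o{\left(8,17 \right)} + \left(A - 171\right)} = \sqrt{17 \cdot 8 + \left(7 - 171\right)} = \sqrt{136 - 164} = \sqrt{-28} = 2 i \sqrt{7}$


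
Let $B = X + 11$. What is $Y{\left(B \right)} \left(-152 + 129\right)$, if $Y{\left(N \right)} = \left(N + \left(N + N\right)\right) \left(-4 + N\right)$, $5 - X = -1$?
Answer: $-15249$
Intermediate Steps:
$X = 6$ ($X = 5 - -1 = 5 + 1 = 6$)
$B = 17$ ($B = 6 + 11 = 17$)
$Y{\left(N \right)} = 3 N \left(-4 + N\right)$ ($Y{\left(N \right)} = \left(N + 2 N\right) \left(-4 + N\right) = 3 N \left(-4 + N\right)$)
$Y{\left(B \right)} \left(-152 + 129\right) = 3 \cdot 17 \left(-4 + 17\right) \left(-152 + 129\right) = 3 \cdot 17 \cdot 13 \left(-23\right) = 663 \left(-23\right) = -15249$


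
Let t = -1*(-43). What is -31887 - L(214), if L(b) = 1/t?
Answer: -1371142/43 ≈ -31887.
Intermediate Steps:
t = 43
L(b) = 1/43
-31887 - L(214) = -31887 - 1*1/43 = -31887 - 1/43 = -1371142/43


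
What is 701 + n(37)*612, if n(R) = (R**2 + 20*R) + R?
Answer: 1314053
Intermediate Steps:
n(R) = R**2 + 21*R
701 + n(37)*612 = 701 + (37*(21 + 37))*612 = 701 + (37*58)*612 = 701 + 2146*612 = 701 + 1313352 = 1314053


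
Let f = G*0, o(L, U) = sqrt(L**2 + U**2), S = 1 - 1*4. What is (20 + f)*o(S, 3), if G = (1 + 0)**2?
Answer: 60*sqrt(2) ≈ 84.853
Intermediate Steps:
S = -3 (S = 1 - 4 = -3)
G = 1 (G = 1**2 = 1)
f = 0 (f = 1*0 = 0)
(20 + f)*o(S, 3) = (20 + 0)*sqrt((-3)**2 + 3**2) = 20*sqrt(9 + 9) = 20*sqrt(18) = 20*(3*sqrt(2)) = 60*sqrt(2)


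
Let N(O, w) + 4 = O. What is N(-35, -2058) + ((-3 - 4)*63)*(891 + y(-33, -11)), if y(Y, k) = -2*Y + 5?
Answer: -424281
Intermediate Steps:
N(O, w) = -4 + O
y(Y, k) = 5 - 2*Y
N(-35, -2058) + ((-3 - 4)*63)*(891 + y(-33, -11)) = (-4 - 35) + ((-3 - 4)*63)*(891 + (5 - 2*(-33))) = -39 + (-7*63)*(891 + (5 + 66)) = -39 - 441*(891 + 71) = -39 - 441*962 = -39 - 424242 = -424281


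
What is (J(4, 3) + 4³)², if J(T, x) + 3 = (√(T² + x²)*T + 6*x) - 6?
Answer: 8649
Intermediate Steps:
J(T, x) = -9 + 6*x + T*√(T² + x²) (J(T, x) = -3 + ((√(T² + x²)*T + 6*x) - 6) = -3 + ((T*√(T² + x²) + 6*x) - 6) = -3 + ((6*x + T*√(T² + x²)) - 6) = -3 + (-6 + 6*x + T*√(T² + x²)) = -9 + 6*x + T*√(T² + x²))
(J(4, 3) + 4³)² = ((-9 + 6*3 + 4*√(4² + 3²)) + 4³)² = ((-9 + 18 + 4*√(16 + 9)) + 64)² = ((-9 + 18 + 4*√25) + 64)² = ((-9 + 18 + 4*5) + 64)² = ((-9 + 18 + 20) + 64)² = (29 + 64)² = 93² = 8649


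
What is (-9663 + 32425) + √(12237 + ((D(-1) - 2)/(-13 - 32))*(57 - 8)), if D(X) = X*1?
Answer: 22762 + 2*√688515/15 ≈ 22873.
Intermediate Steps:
D(X) = X
(-9663 + 32425) + √(12237 + ((D(-1) - 2)/(-13 - 32))*(57 - 8)) = (-9663 + 32425) + √(12237 + ((-1 - 2)/(-13 - 32))*(57 - 8)) = 22762 + √(12237 - 3/(-45)*49) = 22762 + √(12237 - 3*(-1/45)*49) = 22762 + √(12237 + (1/15)*49) = 22762 + √(12237 + 49/15) = 22762 + √(183604/15) = 22762 + 2*√688515/15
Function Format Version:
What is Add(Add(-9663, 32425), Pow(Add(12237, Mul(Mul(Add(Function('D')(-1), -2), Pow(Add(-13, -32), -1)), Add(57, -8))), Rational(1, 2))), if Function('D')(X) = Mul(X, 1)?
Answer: Add(22762, Mul(Rational(2, 15), Pow(688515, Rational(1, 2)))) ≈ 22873.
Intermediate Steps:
Function('D')(X) = X
Add(Add(-9663, 32425), Pow(Add(12237, Mul(Mul(Add(Function('D')(-1), -2), Pow(Add(-13, -32), -1)), Add(57, -8))), Rational(1, 2))) = Add(Add(-9663, 32425), Pow(Add(12237, Mul(Mul(Add(-1, -2), Pow(Add(-13, -32), -1)), Add(57, -8))), Rational(1, 2))) = Add(22762, Pow(Add(12237, Mul(Mul(-3, Pow(-45, -1)), 49)), Rational(1, 2))) = Add(22762, Pow(Add(12237, Mul(Mul(-3, Rational(-1, 45)), 49)), Rational(1, 2))) = Add(22762, Pow(Add(12237, Mul(Rational(1, 15), 49)), Rational(1, 2))) = Add(22762, Pow(Add(12237, Rational(49, 15)), Rational(1, 2))) = Add(22762, Pow(Rational(183604, 15), Rational(1, 2))) = Add(22762, Mul(Rational(2, 15), Pow(688515, Rational(1, 2))))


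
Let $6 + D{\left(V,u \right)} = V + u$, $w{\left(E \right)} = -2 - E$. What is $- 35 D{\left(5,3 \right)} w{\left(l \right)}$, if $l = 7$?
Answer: $630$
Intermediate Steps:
$D{\left(V,u \right)} = -6 + V + u$ ($D{\left(V,u \right)} = -6 + \left(V + u\right) = -6 + V + u$)
$- 35 D{\left(5,3 \right)} w{\left(l \right)} = - 35 \left(-6 + 5 + 3\right) \left(-2 - 7\right) = \left(-35\right) 2 \left(-2 - 7\right) = \left(-70\right) \left(-9\right) = 630$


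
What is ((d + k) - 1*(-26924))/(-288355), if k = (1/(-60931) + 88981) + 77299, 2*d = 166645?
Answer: -33698072341/35139517010 ≈ -0.95898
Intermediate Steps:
d = 166645/2 (d = (½)*166645 = 166645/2 ≈ 83323.)
k = 10131606679/60931 (k = (-1/60931 + 88981) + 77299 = 5421701310/60931 + 77299 = 10131606679/60931 ≈ 1.6628e+5)
((d + k) - 1*(-26924))/(-288355) = ((166645/2 + 10131606679/60931) - 1*(-26924))/(-288355) = (30417059853/121862 + 26924)*(-1/288355) = (33698072341/121862)*(-1/288355) = -33698072341/35139517010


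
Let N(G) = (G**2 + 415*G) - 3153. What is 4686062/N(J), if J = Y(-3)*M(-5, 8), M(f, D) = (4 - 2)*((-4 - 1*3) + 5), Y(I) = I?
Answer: 4686062/1971 ≈ 2377.5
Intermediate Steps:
M(f, D) = -4 (M(f, D) = 2*((-4 - 3) + 5) = 2*(-7 + 5) = 2*(-2) = -4)
J = 12 (J = -3*(-4) = 12)
N(G) = -3153 + G**2 + 415*G
4686062/N(J) = 4686062/(-3153 + 12**2 + 415*12) = 4686062/(-3153 + 144 + 4980) = 4686062/1971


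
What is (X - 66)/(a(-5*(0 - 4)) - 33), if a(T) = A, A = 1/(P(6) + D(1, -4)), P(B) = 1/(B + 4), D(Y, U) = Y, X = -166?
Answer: 2552/353 ≈ 7.2295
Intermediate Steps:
P(B) = 1/(4 + B)
A = 10/11 (A = 1/(1/(4 + 6) + 1) = 1/(1/10 + 1) = 1/(⅒ + 1) = 1/(11/10) = 10/11 ≈ 0.90909)
a(T) = 10/11
(X - 66)/(a(-5*(0 - 4)) - 33) = (-166 - 66)/(10/11 - 33) = -232/(-353/11) = -232*(-11/353) = 2552/353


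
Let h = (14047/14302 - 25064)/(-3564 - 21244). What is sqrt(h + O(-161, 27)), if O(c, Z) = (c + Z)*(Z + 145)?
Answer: I*sqrt(181330675466166106237)/88701004 ≈ 151.81*I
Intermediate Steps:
O(c, Z) = (145 + Z)*(Z + c) (O(c, Z) = (Z + c)*(145 + Z) = (145 + Z)*(Z + c))
h = 358451281/354804016 (h = (14047*(1/14302) - 25064)/(-24808) = (14047/14302 - 25064)*(-1/24808) = -358451281/14302*(-1/24808) = 358451281/354804016 ≈ 1.0103)
sqrt(h + O(-161, 27)) = sqrt(358451281/354804016 + (27**2 + 145*27 + 145*(-161) + 27*(-161))) = sqrt(358451281/354804016 + (729 + 3915 - 23345 - 4347)) = sqrt(358451281/354804016 - 23048) = sqrt(-8177164509487/354804016) = I*sqrt(181330675466166106237)/88701004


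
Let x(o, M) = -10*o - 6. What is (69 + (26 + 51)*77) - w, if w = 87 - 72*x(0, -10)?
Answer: 5479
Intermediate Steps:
x(o, M) = -6 - 10*o
w = 519 (w = 87 - 72*(-6 - 10*0) = 87 - 72*(-6 + 0) = 87 - 72*(-6) = 87 + 432 = 519)
(69 + (26 + 51)*77) - w = (69 + (26 + 51)*77) - 1*519 = (69 + 77*77) - 519 = (69 + 5929) - 519 = 5998 - 519 = 5479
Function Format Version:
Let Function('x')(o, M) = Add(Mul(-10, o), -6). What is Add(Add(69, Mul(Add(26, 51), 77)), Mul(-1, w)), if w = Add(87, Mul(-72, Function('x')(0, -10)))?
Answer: 5479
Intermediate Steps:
Function('x')(o, M) = Add(-6, Mul(-10, o))
w = 519 (w = Add(87, Mul(-72, Add(-6, Mul(-10, 0)))) = Add(87, Mul(-72, Add(-6, 0))) = Add(87, Mul(-72, -6)) = Add(87, 432) = 519)
Add(Add(69, Mul(Add(26, 51), 77)), Mul(-1, w)) = Add(Add(69, Mul(Add(26, 51), 77)), Mul(-1, 519)) = Add(Add(69, Mul(77, 77)), -519) = Add(Add(69, 5929), -519) = Add(5998, -519) = 5479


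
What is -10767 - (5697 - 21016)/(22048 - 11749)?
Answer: -110874014/10299 ≈ -10766.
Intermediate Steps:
-10767 - (5697 - 21016)/(22048 - 11749) = -10767 - (-15319)/10299 = -10767 - 1*(-15319/10299) = -10767 + 15319/10299 = -110874014/10299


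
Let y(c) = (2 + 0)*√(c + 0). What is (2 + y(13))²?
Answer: 56 + 8*√13 ≈ 84.844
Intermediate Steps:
y(c) = 2*√c
(2 + y(13))² = (2 + 2*√13)²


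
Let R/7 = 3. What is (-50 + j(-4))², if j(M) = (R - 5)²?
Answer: 42436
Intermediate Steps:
R = 21 (R = 7*3 = 21)
j(M) = 256 (j(M) = (21 - 5)² = 16² = 256)
(-50 + j(-4))² = (-50 + 256)² = 206² = 42436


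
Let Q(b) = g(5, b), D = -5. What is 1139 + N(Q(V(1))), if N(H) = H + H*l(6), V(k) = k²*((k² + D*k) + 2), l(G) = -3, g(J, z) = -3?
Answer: 1145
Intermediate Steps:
V(k) = k²*(2 + k² - 5*k) (V(k) = k²*((k² - 5*k) + 2) = k²*(2 + k² - 5*k))
Q(b) = -3
N(H) = -2*H (N(H) = H + H*(-3) = H - 3*H = -2*H)
1139 + N(Q(V(1))) = 1139 - 2*(-3) = 1139 + 6 = 1145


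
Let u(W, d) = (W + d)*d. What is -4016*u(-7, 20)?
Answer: -1044160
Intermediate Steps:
u(W, d) = d*(W + d)
-4016*u(-7, 20) = -80320*(-7 + 20) = -80320*13 = -4016*260 = -1044160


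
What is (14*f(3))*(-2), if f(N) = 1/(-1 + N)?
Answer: -14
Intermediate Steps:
(14*f(3))*(-2) = (14/(-1 + 3))*(-2) = (14/2)*(-2) = (14*(½))*(-2) = 7*(-2) = -14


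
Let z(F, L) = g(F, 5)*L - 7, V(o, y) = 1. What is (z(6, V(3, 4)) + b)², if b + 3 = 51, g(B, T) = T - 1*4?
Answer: 1764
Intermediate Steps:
g(B, T) = -4 + T (g(B, T) = T - 4 = -4 + T)
z(F, L) = -7 + L (z(F, L) = (-4 + 5)*L - 7 = 1*L - 7 = L - 7 = -7 + L)
b = 48 (b = -3 + 51 = 48)
(z(6, V(3, 4)) + b)² = ((-7 + 1) + 48)² = (-6 + 48)² = 42² = 1764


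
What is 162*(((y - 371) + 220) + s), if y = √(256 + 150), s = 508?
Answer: 57834 + 162*√406 ≈ 61098.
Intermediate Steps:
y = √406 ≈ 20.149
162*(((y - 371) + 220) + s) = 162*(((√406 - 371) + 220) + 508) = 162*(((-371 + √406) + 220) + 508) = 162*((-151 + √406) + 508) = 162*(357 + √406) = 57834 + 162*√406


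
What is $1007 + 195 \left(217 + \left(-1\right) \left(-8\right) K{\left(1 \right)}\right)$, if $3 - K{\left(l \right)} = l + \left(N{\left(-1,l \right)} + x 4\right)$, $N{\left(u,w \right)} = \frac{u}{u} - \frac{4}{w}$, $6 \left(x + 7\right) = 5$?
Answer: $89602$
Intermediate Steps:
$x = - \frac{37}{6}$ ($x = -7 + \frac{1}{6} \cdot 5 = -7 + \frac{5}{6} = - \frac{37}{6} \approx -6.1667$)
$N{\left(u,w \right)} = 1 - \frac{4}{w}$
$K{\left(l \right)} = \frac{83}{3} - l - \frac{-4 + l}{l}$ ($K{\left(l \right)} = 3 - \left(l + \left(\frac{-4 + l}{l} - \frac{74}{3}\right)\right) = 3 - \left(l - \left(\frac{74}{3} - \frac{-4 + l}{l}\right)\right) = 3 - \left(- \frac{74}{3} + l + \frac{-4 + l}{l}\right) = \frac{83}{3} - l - \frac{-4 + l}{l}$)
$1007 + 195 \left(217 + \left(-1\right) \left(-8\right) K{\left(1 \right)}\right) = 1007 + 195 \left(217 + \left(-1\right) \left(-8\right) \left(\frac{80}{3} - 1 + \frac{4}{1}\right)\right) = 1007 + 195 \left(217 + 8 \left(\frac{80}{3} - 1 + 4 \cdot 1\right)\right) = 1007 + 195 \left(217 + 8 \left(\frac{80}{3} - 1 + 4\right)\right) = 1007 + 195 \left(217 + 8 \cdot \frac{89}{3}\right) = 1007 + 195 \left(217 + \frac{712}{3}\right) = 1007 + 195 \cdot \frac{1363}{3} = 1007 + 88595 = 89602$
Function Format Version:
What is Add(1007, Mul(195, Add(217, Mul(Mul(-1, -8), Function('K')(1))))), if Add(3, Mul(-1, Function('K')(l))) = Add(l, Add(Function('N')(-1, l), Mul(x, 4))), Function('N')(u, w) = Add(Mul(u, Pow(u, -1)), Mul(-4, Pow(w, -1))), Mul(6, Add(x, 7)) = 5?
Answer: 89602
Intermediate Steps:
x = Rational(-37, 6) (x = Add(-7, Mul(Rational(1, 6), 5)) = Add(-7, Rational(5, 6)) = Rational(-37, 6) ≈ -6.1667)
Function('N')(u, w) = Add(1, Mul(-4, Pow(w, -1)))
Function('K')(l) = Add(Rational(83, 3), Mul(-1, l), Mul(-1, Pow(l, -1), Add(-4, l))) (Function('K')(l) = Add(3, Mul(-1, Add(l, Add(Mul(Pow(l, -1), Add(-4, l)), Mul(Rational(-37, 6), 4))))) = Add(3, Mul(-1, Add(l, Add(Mul(Pow(l, -1), Add(-4, l)), Rational(-74, 3))))) = Add(3, Mul(-1, Add(l, Add(Rational(-74, 3), Mul(Pow(l, -1), Add(-4, l)))))) = Add(3, Mul(-1, Add(Rational(-74, 3), l, Mul(Pow(l, -1), Add(-4, l))))) = Add(3, Add(Rational(74, 3), Mul(-1, l), Mul(-1, Pow(l, -1), Add(-4, l)))) = Add(Rational(83, 3), Mul(-1, l), Mul(-1, Pow(l, -1), Add(-4, l))))
Add(1007, Mul(195, Add(217, Mul(Mul(-1, -8), Function('K')(1))))) = Add(1007, Mul(195, Add(217, Mul(Mul(-1, -8), Add(Rational(80, 3), Mul(-1, 1), Mul(4, Pow(1, -1))))))) = Add(1007, Mul(195, Add(217, Mul(8, Add(Rational(80, 3), -1, Mul(4, 1)))))) = Add(1007, Mul(195, Add(217, Mul(8, Add(Rational(80, 3), -1, 4))))) = Add(1007, Mul(195, Add(217, Mul(8, Rational(89, 3))))) = Add(1007, Mul(195, Add(217, Rational(712, 3)))) = Add(1007, Mul(195, Rational(1363, 3))) = Add(1007, 88595) = 89602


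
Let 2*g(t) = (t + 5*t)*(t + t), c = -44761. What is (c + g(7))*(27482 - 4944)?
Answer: -1002197246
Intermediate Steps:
g(t) = 6*t**2 (g(t) = ((t + 5*t)*(t + t))/2 = ((6*t)*(2*t))/2 = (12*t**2)/2 = 6*t**2)
(c + g(7))*(27482 - 4944) = (-44761 + 6*7**2)*(27482 - 4944) = (-44761 + 6*49)*22538 = (-44761 + 294)*22538 = -44467*22538 = -1002197246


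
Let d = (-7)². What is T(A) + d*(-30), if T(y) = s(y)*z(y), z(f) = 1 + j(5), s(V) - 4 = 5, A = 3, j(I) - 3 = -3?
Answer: -1461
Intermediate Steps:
j(I) = 0 (j(I) = 3 - 3 = 0)
d = 49
s(V) = 9 (s(V) = 4 + 5 = 9)
z(f) = 1 (z(f) = 1 + 0 = 1)
T(y) = 9 (T(y) = 9*1 = 9)
T(A) + d*(-30) = 9 + 49*(-30) = 9 - 1470 = -1461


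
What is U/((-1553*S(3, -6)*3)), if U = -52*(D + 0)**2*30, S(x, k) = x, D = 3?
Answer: 1560/1553 ≈ 1.0045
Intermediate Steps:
U = -14040 (U = -52*(3 + 0)**2*30 = -52*3**2*30 = -52*9*30 = -468*30 = -14040)
U/((-1553*S(3, -6)*3)) = -14040/((-4659*3)) = -14040/((-1553*9)) = -14040/(-13977) = -14040*(-1/13977) = 1560/1553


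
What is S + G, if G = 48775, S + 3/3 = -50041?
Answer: -1267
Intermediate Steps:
S = -50042 (S = -1 - 50041 = -50042)
S + G = -50042 + 48775 = -1267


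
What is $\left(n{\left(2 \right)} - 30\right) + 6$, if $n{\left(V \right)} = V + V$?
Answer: $-20$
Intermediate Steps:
$n{\left(V \right)} = 2 V$
$\left(n{\left(2 \right)} - 30\right) + 6 = \left(2 \cdot 2 - 30\right) + 6 = \left(4 - 30\right) + 6 = -26 + 6 = -20$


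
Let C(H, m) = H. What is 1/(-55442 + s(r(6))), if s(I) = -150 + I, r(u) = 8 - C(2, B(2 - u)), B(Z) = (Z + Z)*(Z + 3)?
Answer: -1/55586 ≈ -1.7990e-5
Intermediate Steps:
B(Z) = 2*Z*(3 + Z) (B(Z) = (2*Z)*(3 + Z) = 2*Z*(3 + Z))
r(u) = 6 (r(u) = 8 - 1*2 = 8 - 2 = 6)
1/(-55442 + s(r(6))) = 1/(-55442 + (-150 + 6)) = 1/(-55442 - 144) = 1/(-55586) = -1/55586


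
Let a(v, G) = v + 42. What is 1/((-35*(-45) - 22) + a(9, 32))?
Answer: 1/1604 ≈ 0.00062344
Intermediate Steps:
a(v, G) = 42 + v
1/((-35*(-45) - 22) + a(9, 32)) = 1/((-35*(-45) - 22) + (42 + 9)) = 1/((1575 - 22) + 51) = 1/(1553 + 51) = 1/1604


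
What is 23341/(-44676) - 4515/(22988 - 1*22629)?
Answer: -12358327/943452 ≈ -13.099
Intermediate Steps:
23341/(-44676) - 4515/(22988 - 1*22629) = 23341*(-1/44676) - 4515/(22988 - 22629) = -1373/2628 - 4515/359 = -12358327/943452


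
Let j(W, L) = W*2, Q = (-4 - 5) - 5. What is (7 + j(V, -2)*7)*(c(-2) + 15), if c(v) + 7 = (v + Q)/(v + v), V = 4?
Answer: 756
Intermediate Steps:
Q = -14 (Q = -9 - 5 = -14)
j(W, L) = 2*W
c(v) = -7 + (-14 + v)/(2*v) (c(v) = -7 + (v - 14)/(v + v) = -7 + (-14 + v)/((2*v)) = -7 + (-14 + v)*(1/(2*v)) = -7 + (-14 + v)/(2*v))
(7 + j(V, -2)*7)*(c(-2) + 15) = (7 + (2*4)*7)*((-13/2 - 7/(-2)) + 15) = (7 + 8*7)*((-13/2 - 7*(-½)) + 15) = (7 + 56)*((-13/2 + 7/2) + 15) = 63*(-3 + 15) = 63*12 = 756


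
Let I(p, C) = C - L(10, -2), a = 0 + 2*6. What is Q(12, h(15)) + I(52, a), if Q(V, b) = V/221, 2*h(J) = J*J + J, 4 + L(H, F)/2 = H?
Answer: 12/221 ≈ 0.054299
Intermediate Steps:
L(H, F) = -8 + 2*H
h(J) = J/2 + J²/2 (h(J) = (J*J + J)/2 = (J² + J)/2 = (J + J²)/2 = J/2 + J²/2)
a = 12 (a = 0 + 12 = 12)
Q(V, b) = V/221 (Q(V, b) = V*(1/221) = V/221)
I(p, C) = -12 + C (I(p, C) = C - (-8 + 2*10) = C - (-8 + 20) = C - 1*12 = C - 12 = -12 + C)
Q(12, h(15)) + I(52, a) = (1/221)*12 + (-12 + 12) = 12/221 + 0 = 12/221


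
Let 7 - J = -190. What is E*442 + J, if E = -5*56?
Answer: -123563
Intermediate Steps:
J = 197 (J = 7 - 1*(-190) = 7 + 190 = 197)
E = -280
E*442 + J = -280*442 + 197 = -123760 + 197 = -123563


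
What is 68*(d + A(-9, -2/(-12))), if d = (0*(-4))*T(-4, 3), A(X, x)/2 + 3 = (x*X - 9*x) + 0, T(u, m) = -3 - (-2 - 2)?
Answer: -816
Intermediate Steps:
T(u, m) = 1 (T(u, m) = -3 - 1*(-4) = -3 + 4 = 1)
A(X, x) = -6 - 18*x + 2*X*x (A(X, x) = -6 + 2*((x*X - 9*x) + 0) = -6 + 2*((X*x - 9*x) + 0) = -6 + 2*((-9*x + X*x) + 0) = -6 + 2*(-9*x + X*x) = -6 + (-18*x + 2*X*x) = -6 - 18*x + 2*X*x)
d = 0 (d = (0*(-4))*1 = 0*1 = 0)
68*(d + A(-9, -2/(-12))) = 68*(0 + (-6 - (-36)/(-12) + 2*(-9)*(-2/(-12)))) = 68*(0 + (-6 - (-36)*(-1)/12 + 2*(-9)*(-2*(-1/12)))) = 68*(0 + (-6 - 18*⅙ + 2*(-9)*(⅙))) = 68*(0 + (-6 - 3 - 3)) = 68*(0 - 12) = 68*(-12) = -816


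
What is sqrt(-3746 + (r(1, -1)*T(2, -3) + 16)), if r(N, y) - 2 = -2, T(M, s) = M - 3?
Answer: I*sqrt(3730) ≈ 61.074*I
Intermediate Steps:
T(M, s) = -3 + M
r(N, y) = 0 (r(N, y) = 2 - 2 = 0)
sqrt(-3746 + (r(1, -1)*T(2, -3) + 16)) = sqrt(-3746 + (0*(-3 + 2) + 16)) = sqrt(-3746 + (0*(-1) + 16)) = sqrt(-3746 + (0 + 16)) = sqrt(-3746 + 16) = sqrt(-3730) = I*sqrt(3730)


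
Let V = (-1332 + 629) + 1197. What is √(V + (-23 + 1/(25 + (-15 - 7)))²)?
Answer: √9070/3 ≈ 31.746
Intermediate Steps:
V = 494 (V = -703 + 1197 = 494)
√(V + (-23 + 1/(25 + (-15 - 7)))²) = √(494 + (-23 + 1/(25 + (-15 - 7)))²) = √(494 + (-23 + 1/(25 - 22))²) = √(494 + (-23 + 1/3)²) = √(494 + (-23 + ⅓)²) = √(494 + (-68/3)²) = √(494 + 4624/9) = √(9070/9) = √9070/3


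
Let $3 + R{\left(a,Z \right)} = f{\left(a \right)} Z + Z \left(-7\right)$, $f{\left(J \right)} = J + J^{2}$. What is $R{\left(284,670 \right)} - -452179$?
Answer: $54677286$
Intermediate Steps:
$R{\left(a,Z \right)} = -3 - 7 Z + Z a \left(1 + a\right)$ ($R{\left(a,Z \right)} = -3 + \left(a \left(1 + a\right) Z + Z \left(-7\right)\right) = -3 + \left(Z a \left(1 + a\right) - 7 Z\right) = -3 + \left(- 7 Z + Z a \left(1 + a\right)\right) = -3 - 7 Z + Z a \left(1 + a\right)$)
$R{\left(284,670 \right)} - -452179 = \left(-3 - 4690 + 670 \cdot 284 \left(1 + 284\right)\right) - -452179 = \left(-3 - 4690 + 670 \cdot 284 \cdot 285\right) + 452179 = \left(-3 - 4690 + 54229800\right) + 452179 = 54225107 + 452179 = 54677286$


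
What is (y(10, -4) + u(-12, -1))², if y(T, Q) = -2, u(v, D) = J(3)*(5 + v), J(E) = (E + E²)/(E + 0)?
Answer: 900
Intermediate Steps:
J(E) = (E + E²)/E
u(v, D) = 20 + 4*v (u(v, D) = (1 + 3)*(5 + v) = 4*(5 + v) = 20 + 4*v)
(y(10, -4) + u(-12, -1))² = (-2 + (20 + 4*(-12)))² = (-2 + (20 - 48))² = (-2 - 28)² = (-30)² = 900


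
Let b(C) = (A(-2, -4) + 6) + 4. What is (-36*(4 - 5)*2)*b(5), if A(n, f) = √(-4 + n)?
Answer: 720 + 72*I*√6 ≈ 720.0 + 176.36*I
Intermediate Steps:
b(C) = 10 + I*√6 (b(C) = (√(-4 - 2) + 6) + 4 = (√(-6) + 6) + 4 = (I*√6 + 6) + 4 = (6 + I*√6) + 4 = 10 + I*√6)
(-36*(4 - 5)*2)*b(5) = (-36*(4 - 5)*2)*(10 + I*√6) = (-(-36)*2)*(10 + I*√6) = (-36*(-2))*(10 + I*√6) = 72*(10 + I*√6) = 720 + 72*I*√6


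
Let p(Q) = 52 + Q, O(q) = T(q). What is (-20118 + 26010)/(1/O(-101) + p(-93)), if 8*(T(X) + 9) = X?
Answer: -339772/2367 ≈ -143.55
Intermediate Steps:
T(X) = -9 + X/8
O(q) = -9 + q/8
(-20118 + 26010)/(1/O(-101) + p(-93)) = (-20118 + 26010)/(1/(-9 + (⅛)*(-101)) + (52 - 93)) = 5892/(1/(-9 - 101/8) - 41) = 5892/(1/(-173/8) - 41) = 5892/(-8/173 - 41) = 5892/(-7101/173) = 5892*(-173/7101) = -339772/2367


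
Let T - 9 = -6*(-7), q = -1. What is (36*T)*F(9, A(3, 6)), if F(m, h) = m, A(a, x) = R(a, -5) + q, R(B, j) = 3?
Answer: 16524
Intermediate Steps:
T = 51 (T = 9 - 6*(-7) = 9 + 42 = 51)
A(a, x) = 2 (A(a, x) = 3 - 1 = 2)
(36*T)*F(9, A(3, 6)) = (36*51)*9 = 1836*9 = 16524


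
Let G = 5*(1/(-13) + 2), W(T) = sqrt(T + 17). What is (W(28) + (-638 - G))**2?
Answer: 70887166/169 - 50514*sqrt(5)/13 ≈ 4.1076e+5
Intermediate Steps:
W(T) = sqrt(17 + T)
G = 125/13 (G = 5*(-1/13 + 2) = 5*(25/13) = 125/13 ≈ 9.6154)
(W(28) + (-638 - G))**2 = (sqrt(17 + 28) + (-638 - 1*125/13))**2 = (sqrt(45) + (-638 - 125/13))**2 = (3*sqrt(5) - 8419/13)**2 = (-8419/13 + 3*sqrt(5))**2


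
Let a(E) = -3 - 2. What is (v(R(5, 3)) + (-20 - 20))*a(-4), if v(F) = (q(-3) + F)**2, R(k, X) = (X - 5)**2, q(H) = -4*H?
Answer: -1080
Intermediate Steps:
a(E) = -5
R(k, X) = (-5 + X)**2
v(F) = (12 + F)**2 (v(F) = (-4*(-3) + F)**2 = (12 + F)**2)
(v(R(5, 3)) + (-20 - 20))*a(-4) = ((12 + (-5 + 3)**2)**2 + (-20 - 20))*(-5) = ((12 + (-2)**2)**2 - 40)*(-5) = ((12 + 4)**2 - 40)*(-5) = (16**2 - 40)*(-5) = (256 - 40)*(-5) = 216*(-5) = -1080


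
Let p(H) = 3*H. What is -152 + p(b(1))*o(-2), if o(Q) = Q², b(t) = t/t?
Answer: -140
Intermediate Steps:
b(t) = 1
-152 + p(b(1))*o(-2) = -152 + (3*1)*(-2)² = -152 + 3*4 = -152 + 12 = -140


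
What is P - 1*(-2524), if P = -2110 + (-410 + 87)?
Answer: 91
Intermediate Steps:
P = -2433 (P = -2110 - 323 = -2433)
P - 1*(-2524) = -2433 - 1*(-2524) = -2433 + 2524 = 91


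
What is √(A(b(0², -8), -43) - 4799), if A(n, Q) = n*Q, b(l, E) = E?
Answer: 9*I*√55 ≈ 66.746*I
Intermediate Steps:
A(n, Q) = Q*n
√(A(b(0², -8), -43) - 4799) = √(-43*(-8) - 4799) = √(344 - 4799) = √(-4455) = 9*I*√55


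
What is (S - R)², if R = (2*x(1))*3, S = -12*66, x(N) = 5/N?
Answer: 675684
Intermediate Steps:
S = -792
R = 30 (R = (2*(5/1))*3 = (2*(5*1))*3 = (2*5)*3 = 10*3 = 30)
(S - R)² = (-792 - 1*30)² = (-792 - 30)² = (-822)² = 675684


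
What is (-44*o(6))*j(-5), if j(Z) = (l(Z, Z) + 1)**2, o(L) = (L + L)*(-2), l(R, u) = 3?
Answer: 16896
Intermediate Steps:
o(L) = -4*L (o(L) = (2*L)*(-2) = -4*L)
j(Z) = 16 (j(Z) = (3 + 1)**2 = 4**2 = 16)
(-44*o(6))*j(-5) = -(-176)*6*16 = -44*(-24)*16 = 1056*16 = 16896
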